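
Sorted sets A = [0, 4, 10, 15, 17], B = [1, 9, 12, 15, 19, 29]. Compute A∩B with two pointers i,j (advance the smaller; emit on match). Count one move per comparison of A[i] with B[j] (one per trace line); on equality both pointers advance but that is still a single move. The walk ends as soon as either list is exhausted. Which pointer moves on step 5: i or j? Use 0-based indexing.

i

[i=0,j=0] 0<1 → i++
[i=1,j=0] 4>1 → j++
[i=1,j=1] 4<9 → i++
[i=2,j=1] 10>9 → j++
[i=2,j=2] 10<12 → i++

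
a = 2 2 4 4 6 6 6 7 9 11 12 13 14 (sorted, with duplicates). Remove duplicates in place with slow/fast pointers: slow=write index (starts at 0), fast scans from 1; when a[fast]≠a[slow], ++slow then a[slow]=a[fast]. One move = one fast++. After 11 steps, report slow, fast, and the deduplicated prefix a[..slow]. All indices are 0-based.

slow=7, fast=12, prefix=[2, 4, 6, 7, 9, 11, 12, 13]

(s=0,f=1) a[fast]=2=a[slow] dup → fast++
(s=0,f=2) a[fast]=4≠a[slow]=2 write a[1]=4 → slow++,fast++
(s=1,f=3) a[fast]=4=a[slow] dup → fast++
(s=1,f=4) a[fast]=6≠a[slow]=4 write a[2]=6 → slow++,fast++
(s=2,f=5) a[fast]=6=a[slow] dup → fast++
(s=2,f=6) a[fast]=6=a[slow] dup → fast++
(s=2,f=7) a[fast]=7≠a[slow]=6 write a[3]=7 → slow++,fast++
(s=3,f=8) a[fast]=9≠a[slow]=7 write a[4]=9 → slow++,fast++
(s=4,f=9) a[fast]=11≠a[slow]=9 write a[5]=11 → slow++,fast++
(s=5,f=10) a[fast]=12≠a[slow]=11 write a[6]=12 → slow++,fast++
(s=6,f=11) a[fast]=13≠a[slow]=12 write a[7]=13 → slow++,fast++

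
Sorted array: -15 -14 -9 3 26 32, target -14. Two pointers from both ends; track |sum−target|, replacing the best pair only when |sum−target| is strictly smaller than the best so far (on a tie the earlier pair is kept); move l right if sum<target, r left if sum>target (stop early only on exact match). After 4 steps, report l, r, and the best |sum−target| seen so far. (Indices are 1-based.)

l=1 r=6: -15+32=17 d=31 *, r--
l=1 r=5: -15+26=11 d=25 *, r--
l=1 r=4: -15+3=-12 d=2 *, r--
l=1 r=3: -15+-9=-24 d=10, l++

l=2, r=3, best |Δ|=2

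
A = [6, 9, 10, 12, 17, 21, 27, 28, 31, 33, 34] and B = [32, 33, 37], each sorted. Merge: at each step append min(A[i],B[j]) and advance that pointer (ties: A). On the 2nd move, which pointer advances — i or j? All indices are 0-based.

i=0 j=0: A[i]=6<=B[j]=32 take 6, i++
i=1 j=0: A[i]=9<=B[j]=32 take 9, i++

i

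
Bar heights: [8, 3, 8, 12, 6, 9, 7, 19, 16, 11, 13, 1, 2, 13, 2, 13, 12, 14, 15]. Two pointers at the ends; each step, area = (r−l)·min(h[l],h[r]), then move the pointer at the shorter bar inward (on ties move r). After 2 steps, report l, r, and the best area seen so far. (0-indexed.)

l=2, r=18, best area=144

[0,18] min(8,15)*18=144 best=144 * → l++
[1,18] min(3,15)*17=51 best=144 → l++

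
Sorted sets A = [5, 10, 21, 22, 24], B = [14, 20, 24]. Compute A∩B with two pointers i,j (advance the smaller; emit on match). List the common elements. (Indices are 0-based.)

intersection = [24]

i=0 j=0: 5<14, i++
i=1 j=0: 10<14, i++
i=2 j=0: 21>14, j++
i=2 j=1: 21>20, j++
i=2 j=2: 21<24, i++
i=3 j=2: 22<24, i++
i=4 j=2: 24==24 emit, i++,j++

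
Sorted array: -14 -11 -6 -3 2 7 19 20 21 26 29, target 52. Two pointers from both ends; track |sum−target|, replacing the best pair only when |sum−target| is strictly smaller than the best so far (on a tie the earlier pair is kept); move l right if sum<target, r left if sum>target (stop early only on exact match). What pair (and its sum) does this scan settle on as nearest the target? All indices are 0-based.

pair (21, 29) with sum 50 (|Δ|=2)

l=0 r=10: -14+29=15 d=37 *, l++
l=1 r=10: -11+29=18 d=34 *, l++
l=2 r=10: -6+29=23 d=29 *, l++
l=3 r=10: -3+29=26 d=26 *, l++
l=4 r=10: 2+29=31 d=21 *, l++
l=5 r=10: 7+29=36 d=16 *, l++
l=6 r=10: 19+29=48 d=4 *, l++
l=7 r=10: 20+29=49 d=3 *, l++
l=8 r=10: 21+29=50 d=2 *, l++
l=9 r=10: 26+29=55 d=3, r--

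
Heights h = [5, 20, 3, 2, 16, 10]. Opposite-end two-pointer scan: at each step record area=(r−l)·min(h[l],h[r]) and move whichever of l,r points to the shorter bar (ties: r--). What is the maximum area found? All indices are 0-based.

[0,5] min(5,10)*5=25 best=25 * → l++
[1,5] min(20,10)*4=40 best=40 * → r--
[1,4] min(20,16)*3=48 best=48 * → r--
[1,3] min(20,2)*2=4 best=48 → r--
[1,2] min(20,3)*1=3 best=48 → r--

max area = 48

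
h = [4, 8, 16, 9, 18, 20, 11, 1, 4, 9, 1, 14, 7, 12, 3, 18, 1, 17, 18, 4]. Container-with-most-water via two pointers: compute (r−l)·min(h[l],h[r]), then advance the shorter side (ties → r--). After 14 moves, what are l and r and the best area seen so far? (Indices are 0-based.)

l=4, r=9, best area=256

[0,19] min(4,4)*19=76 best=76 * → r--
[0,18] min(4,18)*18=72 best=76 → l++
[1,18] min(8,18)*17=136 best=136 * → l++
[2,18] min(16,18)*16=256 best=256 * → l++
[3,18] min(9,18)*15=135 best=256 → l++
[4,18] min(18,18)*14=252 best=256 → r--
[4,17] min(18,17)*13=221 best=256 → r--
[4,16] min(18,1)*12=12 best=256 → r--
[4,15] min(18,18)*11=198 best=256 → r--
[4,14] min(18,3)*10=30 best=256 → r--
[4,13] min(18,12)*9=108 best=256 → r--
[4,12] min(18,7)*8=56 best=256 → r--
[4,11] min(18,14)*7=98 best=256 → r--
[4,10] min(18,1)*6=6 best=256 → r--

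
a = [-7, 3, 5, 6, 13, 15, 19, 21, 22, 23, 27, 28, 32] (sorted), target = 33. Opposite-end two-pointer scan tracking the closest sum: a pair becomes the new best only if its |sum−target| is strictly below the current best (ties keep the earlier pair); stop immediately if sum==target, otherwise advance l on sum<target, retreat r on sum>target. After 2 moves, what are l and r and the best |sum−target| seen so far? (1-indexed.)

l=2, r=12, best |Δ|=2

l=1 r=13: -7+32=25 d=8 *, l++
l=2 r=13: 3+32=35 d=2 *, r--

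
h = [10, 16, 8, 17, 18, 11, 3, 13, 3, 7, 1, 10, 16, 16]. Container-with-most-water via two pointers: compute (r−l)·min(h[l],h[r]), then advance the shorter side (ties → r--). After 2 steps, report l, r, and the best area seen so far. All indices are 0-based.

[0,13] min(10,16)*13=130 best=130 * → l++
[1,13] min(16,16)*12=192 best=192 * → r--

l=1, r=12, best area=192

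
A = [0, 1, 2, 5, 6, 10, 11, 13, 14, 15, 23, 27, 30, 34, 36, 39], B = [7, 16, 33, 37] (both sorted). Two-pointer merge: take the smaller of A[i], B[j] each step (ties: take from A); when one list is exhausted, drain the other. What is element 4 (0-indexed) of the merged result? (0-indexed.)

i=0 j=0: A[i]=0<=B[j]=7 take 0, i++
i=1 j=0: A[i]=1<=B[j]=7 take 1, i++
i=2 j=0: A[i]=2<=B[j]=7 take 2, i++
i=3 j=0: A[i]=5<=B[j]=7 take 5, i++
i=4 j=0: A[i]=6<=B[j]=7 take 6, i++
i=5 j=0: A[i]=10>B[j]=7 take 7, j++
i=5 j=1: A[i]=10<=B[j]=16 take 10, i++
i=6 j=1: A[i]=11<=B[j]=16 take 11, i++
i=7 j=1: A[i]=13<=B[j]=16 take 13, i++
i=8 j=1: A[i]=14<=B[j]=16 take 14, i++
i=9 j=1: A[i]=15<=B[j]=16 take 15, i++
i=10 j=1: A[i]=23>B[j]=16 take 16, j++
i=10 j=2: A[i]=23<=B[j]=33 take 23, i++
i=11 j=2: A[i]=27<=B[j]=33 take 27, i++
i=12 j=2: A[i]=30<=B[j]=33 take 30, i++
i=13 j=2: A[i]=34>B[j]=33 take 33, j++
i=13 j=3: A[i]=34<=B[j]=37 take 34, i++
i=14 j=3: A[i]=36<=B[j]=37 take 36, i++
i=15 j=3: A[i]=39>B[j]=37 take 37, j++
i=15 j=4: B done, take A[i]=39, i++

merged[4] = 6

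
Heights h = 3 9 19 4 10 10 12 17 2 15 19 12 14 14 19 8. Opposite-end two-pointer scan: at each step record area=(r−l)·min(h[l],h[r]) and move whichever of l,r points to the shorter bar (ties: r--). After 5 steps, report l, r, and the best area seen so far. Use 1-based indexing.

[1,16] min(3,8)*15=45 best=45 * → l++
[2,16] min(9,8)*14=112 best=112 * → r--
[2,15] min(9,19)*13=117 best=117 * → l++
[3,15] min(19,19)*12=228 best=228 * → r--
[3,14] min(19,14)*11=154 best=228 → r--

l=3, r=13, best area=228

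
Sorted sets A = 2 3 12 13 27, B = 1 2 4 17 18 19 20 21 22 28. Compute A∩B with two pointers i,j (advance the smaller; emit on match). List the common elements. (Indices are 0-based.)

[i=0,j=0] 2>1 → j++
[i=0,j=1] 2==2 emit → i++,j++
[i=1,j=2] 3<4 → i++
[i=2,j=2] 12>4 → j++
[i=2,j=3] 12<17 → i++
[i=3,j=3] 13<17 → i++
[i=4,j=3] 27>17 → j++
[i=4,j=4] 27>18 → j++
[i=4,j=5] 27>19 → j++
[i=4,j=6] 27>20 → j++
[i=4,j=7] 27>21 → j++
[i=4,j=8] 27>22 → j++
[i=4,j=9] 27<28 → i++

intersection = [2]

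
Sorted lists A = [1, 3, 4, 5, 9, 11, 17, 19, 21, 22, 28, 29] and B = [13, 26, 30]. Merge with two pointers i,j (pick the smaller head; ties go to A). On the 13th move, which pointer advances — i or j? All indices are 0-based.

i=0 j=0: A[i]=1<=B[j]=13 take 1, i++
i=1 j=0: A[i]=3<=B[j]=13 take 3, i++
i=2 j=0: A[i]=4<=B[j]=13 take 4, i++
i=3 j=0: A[i]=5<=B[j]=13 take 5, i++
i=4 j=0: A[i]=9<=B[j]=13 take 9, i++
i=5 j=0: A[i]=11<=B[j]=13 take 11, i++
i=6 j=0: A[i]=17>B[j]=13 take 13, j++
i=6 j=1: A[i]=17<=B[j]=26 take 17, i++
i=7 j=1: A[i]=19<=B[j]=26 take 19, i++
i=8 j=1: A[i]=21<=B[j]=26 take 21, i++
i=9 j=1: A[i]=22<=B[j]=26 take 22, i++
i=10 j=1: A[i]=28>B[j]=26 take 26, j++
i=10 j=2: A[i]=28<=B[j]=30 take 28, i++

i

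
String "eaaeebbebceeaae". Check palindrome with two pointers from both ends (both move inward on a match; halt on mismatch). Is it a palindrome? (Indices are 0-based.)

not a palindrome (mismatch at 5,9)

l=0 r=14: 'e'=='e', l++,r--
l=1 r=13: 'a'=='a', l++,r--
l=2 r=12: 'a'=='a', l++,r--
l=3 r=11: 'e'=='e', l++,r--
l=4 r=10: 'e'=='e', l++,r--
l=5 r=9: 'b'!='c', stop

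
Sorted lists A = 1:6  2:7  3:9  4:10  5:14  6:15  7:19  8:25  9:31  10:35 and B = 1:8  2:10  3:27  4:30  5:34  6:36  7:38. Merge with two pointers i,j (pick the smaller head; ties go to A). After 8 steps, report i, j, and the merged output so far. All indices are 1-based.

i=1 j=1: A[i]=6<=B[j]=8 take 6, i++
i=2 j=1: A[i]=7<=B[j]=8 take 7, i++
i=3 j=1: A[i]=9>B[j]=8 take 8, j++
i=3 j=2: A[i]=9<=B[j]=10 take 9, i++
i=4 j=2: A[i]=10<=B[j]=10 take 10, i++
i=5 j=2: A[i]=14>B[j]=10 take 10, j++
i=5 j=3: A[i]=14<=B[j]=27 take 14, i++
i=6 j=3: A[i]=15<=B[j]=27 take 15, i++

i=7, j=3, merged so far=[6, 7, 8, 9, 10, 10, 14, 15]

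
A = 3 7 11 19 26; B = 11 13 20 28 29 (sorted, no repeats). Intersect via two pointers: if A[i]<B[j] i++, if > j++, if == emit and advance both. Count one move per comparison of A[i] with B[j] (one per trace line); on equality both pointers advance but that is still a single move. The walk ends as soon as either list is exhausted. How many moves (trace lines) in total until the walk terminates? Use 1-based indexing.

[i=1,j=1] 3<11 → i++
[i=2,j=1] 7<11 → i++
[i=3,j=1] 11==11 emit → i++,j++
[i=4,j=2] 19>13 → j++
[i=4,j=3] 19<20 → i++
[i=5,j=3] 26>20 → j++
[i=5,j=4] 26<28 → i++

7 moves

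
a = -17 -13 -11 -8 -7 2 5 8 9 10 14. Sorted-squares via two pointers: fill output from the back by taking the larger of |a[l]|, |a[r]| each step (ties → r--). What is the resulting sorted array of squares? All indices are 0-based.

l=0 r=10: |-17|>|14| out[10]=289, l++
l=1 r=10: |-13|<=|14| out[9]=196, r--
l=1 r=9: |-13|>|10| out[8]=169, l++
l=2 r=9: |-11|>|10| out[7]=121, l++
l=3 r=9: |-8|<=|10| out[6]=100, r--
l=3 r=8: |-8|<=|9| out[5]=81, r--
l=3 r=7: |-8|<=|8| out[4]=64, r--
l=3 r=6: |-8|>|5| out[3]=64, l++
l=4 r=6: |-7|>|5| out[2]=49, l++
l=5 r=6: |2|<=|5| out[1]=25, r--
l=5 r=5: |2|<=|2| out[0]=4, r--

[4, 25, 49, 64, 64, 81, 100, 121, 169, 196, 289]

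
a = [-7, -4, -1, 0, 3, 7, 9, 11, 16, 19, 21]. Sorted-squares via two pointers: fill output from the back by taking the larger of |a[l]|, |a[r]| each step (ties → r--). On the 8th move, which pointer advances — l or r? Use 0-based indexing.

l=0 r=10: |-7|<=|21| out[10]=441, r--
l=0 r=9: |-7|<=|19| out[9]=361, r--
l=0 r=8: |-7|<=|16| out[8]=256, r--
l=0 r=7: |-7|<=|11| out[7]=121, r--
l=0 r=6: |-7|<=|9| out[6]=81, r--
l=0 r=5: |-7|<=|7| out[5]=49, r--
l=0 r=4: |-7|>|3| out[4]=49, l++
l=1 r=4: |-4|>|3| out[3]=16, l++

l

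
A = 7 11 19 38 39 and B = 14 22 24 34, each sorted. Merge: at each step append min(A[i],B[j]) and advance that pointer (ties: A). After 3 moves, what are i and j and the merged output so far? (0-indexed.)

[i=0,j=0] A[i]=7<=B[j]=14 take 7 → i++
[i=1,j=0] A[i]=11<=B[j]=14 take 11 → i++
[i=2,j=0] A[i]=19>B[j]=14 take 14 → j++

i=2, j=1, merged so far=[7, 11, 14]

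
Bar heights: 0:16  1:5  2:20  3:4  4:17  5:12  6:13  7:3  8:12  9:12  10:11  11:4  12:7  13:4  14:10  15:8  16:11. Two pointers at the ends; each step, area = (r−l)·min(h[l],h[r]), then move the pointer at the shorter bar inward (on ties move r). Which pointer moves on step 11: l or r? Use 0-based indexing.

[0,16] min(16,11)*16=176 best=176 * → r--
[0,15] min(16,8)*15=120 best=176 → r--
[0,14] min(16,10)*14=140 best=176 → r--
[0,13] min(16,4)*13=52 best=176 → r--
[0,12] min(16,7)*12=84 best=176 → r--
[0,11] min(16,4)*11=44 best=176 → r--
[0,10] min(16,11)*10=110 best=176 → r--
[0,9] min(16,12)*9=108 best=176 → r--
[0,8] min(16,12)*8=96 best=176 → r--
[0,7] min(16,3)*7=21 best=176 → r--
[0,6] min(16,13)*6=78 best=176 → r--

r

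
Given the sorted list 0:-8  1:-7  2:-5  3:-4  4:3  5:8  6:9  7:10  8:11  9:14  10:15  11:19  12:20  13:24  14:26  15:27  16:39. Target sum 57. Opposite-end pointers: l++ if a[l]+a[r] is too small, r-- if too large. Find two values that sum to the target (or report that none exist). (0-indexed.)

l=0 r=16: -8+39=31 <57, l++
l=1 r=16: -7+39=32 <57, l++
l=2 r=16: -5+39=34 <57, l++
l=3 r=16: -4+39=35 <57, l++
l=4 r=16: 3+39=42 <57, l++
l=5 r=16: 8+39=47 <57, l++
l=6 r=16: 9+39=48 <57, l++
l=7 r=16: 10+39=49 <57, l++
l=8 r=16: 11+39=50 <57, l++
l=9 r=16: 14+39=53 <57, l++
l=10 r=16: 15+39=54 <57, l++
l=11 r=16: 19+39=58 >57, r--
l=11 r=15: 19+27=46 <57, l++
l=12 r=15: 20+27=47 <57, l++
l=13 r=15: 24+27=51 <57, l++
l=14 r=15: 26+27=53 <57, l++

no pair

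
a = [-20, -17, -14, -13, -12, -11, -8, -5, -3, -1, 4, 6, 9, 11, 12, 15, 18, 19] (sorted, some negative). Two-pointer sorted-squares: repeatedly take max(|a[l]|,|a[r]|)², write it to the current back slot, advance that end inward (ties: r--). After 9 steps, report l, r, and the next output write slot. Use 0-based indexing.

l=5, r=13, next write slot=8

[0,17] |-20|>|19| out[17]=400 → l++
[1,17] |-17|<=|19| out[16]=361 → r--
[1,16] |-17|<=|18| out[15]=324 → r--
[1,15] |-17|>|15| out[14]=289 → l++
[2,15] |-14|<=|15| out[13]=225 → r--
[2,14] |-14|>|12| out[12]=196 → l++
[3,14] |-13|>|12| out[11]=169 → l++
[4,14] |-12|<=|12| out[10]=144 → r--
[4,13] |-12|>|11| out[9]=144 → l++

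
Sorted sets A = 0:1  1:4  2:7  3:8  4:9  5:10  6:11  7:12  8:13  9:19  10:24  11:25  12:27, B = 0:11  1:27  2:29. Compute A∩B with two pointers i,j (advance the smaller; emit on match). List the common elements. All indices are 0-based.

intersection = [11, 27]

[i=0,j=0] 1<11 → i++
[i=1,j=0] 4<11 → i++
[i=2,j=0] 7<11 → i++
[i=3,j=0] 8<11 → i++
[i=4,j=0] 9<11 → i++
[i=5,j=0] 10<11 → i++
[i=6,j=0] 11==11 emit → i++,j++
[i=7,j=1] 12<27 → i++
[i=8,j=1] 13<27 → i++
[i=9,j=1] 19<27 → i++
[i=10,j=1] 24<27 → i++
[i=11,j=1] 25<27 → i++
[i=12,j=1] 27==27 emit → i++,j++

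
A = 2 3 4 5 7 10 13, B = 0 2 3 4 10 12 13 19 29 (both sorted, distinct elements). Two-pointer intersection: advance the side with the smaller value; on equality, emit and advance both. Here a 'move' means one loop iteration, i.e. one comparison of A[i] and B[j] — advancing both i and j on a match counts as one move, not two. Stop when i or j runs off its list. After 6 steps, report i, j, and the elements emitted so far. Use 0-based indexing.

i=0 j=0: 2>0, j++
i=0 j=1: 2==2 emit, i++,j++
i=1 j=2: 3==3 emit, i++,j++
i=2 j=3: 4==4 emit, i++,j++
i=3 j=4: 5<10, i++
i=4 j=4: 7<10, i++

i=5, j=4, emitted=[2, 3, 4]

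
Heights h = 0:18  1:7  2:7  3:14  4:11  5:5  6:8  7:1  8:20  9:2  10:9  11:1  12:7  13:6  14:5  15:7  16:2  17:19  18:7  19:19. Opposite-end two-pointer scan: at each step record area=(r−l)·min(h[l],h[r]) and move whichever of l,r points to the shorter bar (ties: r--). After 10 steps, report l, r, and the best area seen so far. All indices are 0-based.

l=8, r=17, best area=342

[0,19] min(18,19)*19=342 best=342 * → l++
[1,19] min(7,19)*18=126 best=342 → l++
[2,19] min(7,19)*17=119 best=342 → l++
[3,19] min(14,19)*16=224 best=342 → l++
[4,19] min(11,19)*15=165 best=342 → l++
[5,19] min(5,19)*14=70 best=342 → l++
[6,19] min(8,19)*13=104 best=342 → l++
[7,19] min(1,19)*12=12 best=342 → l++
[8,19] min(20,19)*11=209 best=342 → r--
[8,18] min(20,7)*10=70 best=342 → r--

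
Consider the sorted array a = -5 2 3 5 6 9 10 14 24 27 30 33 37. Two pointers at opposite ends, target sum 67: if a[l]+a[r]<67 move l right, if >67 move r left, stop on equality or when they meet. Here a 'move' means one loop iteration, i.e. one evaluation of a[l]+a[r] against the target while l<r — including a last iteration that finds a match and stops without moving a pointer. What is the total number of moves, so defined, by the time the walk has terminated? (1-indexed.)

11 moves

[1,13] -5+37=32 <67 → l++
[2,13] 2+37=39 <67 → l++
[3,13] 3+37=40 <67 → l++
[4,13] 5+37=42 <67 → l++
[5,13] 6+37=43 <67 → l++
[6,13] 9+37=46 <67 → l++
[7,13] 10+37=47 <67 → l++
[8,13] 14+37=51 <67 → l++
[9,13] 24+37=61 <67 → l++
[10,13] 27+37=64 <67 → l++
[11,13] 30+37=67 → found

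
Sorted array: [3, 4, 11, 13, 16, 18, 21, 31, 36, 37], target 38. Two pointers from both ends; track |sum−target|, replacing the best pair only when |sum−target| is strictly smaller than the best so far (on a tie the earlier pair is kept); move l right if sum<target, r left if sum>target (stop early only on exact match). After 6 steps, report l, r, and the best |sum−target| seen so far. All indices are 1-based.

l=1 r=10: 3+37=40 d=2 *, r--
l=1 r=9: 3+36=39 d=1 *, r--
l=1 r=8: 3+31=34 d=4, l++
l=2 r=8: 4+31=35 d=3, l++
l=3 r=8: 11+31=42 d=4, r--
l=3 r=7: 11+21=32 d=6, l++

l=4, r=7, best |Δ|=1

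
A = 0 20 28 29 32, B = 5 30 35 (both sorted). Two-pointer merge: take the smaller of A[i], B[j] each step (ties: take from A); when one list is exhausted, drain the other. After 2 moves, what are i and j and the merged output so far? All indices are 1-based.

i=1 j=1: A[i]=0<=B[j]=5 take 0, i++
i=2 j=1: A[i]=20>B[j]=5 take 5, j++

i=2, j=2, merged so far=[0, 5]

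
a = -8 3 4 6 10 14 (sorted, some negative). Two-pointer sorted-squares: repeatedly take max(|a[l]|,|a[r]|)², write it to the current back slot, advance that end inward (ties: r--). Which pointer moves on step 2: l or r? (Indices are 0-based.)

l=0 r=5: |-8|<=|14| out[5]=196, r--
l=0 r=4: |-8|<=|10| out[4]=100, r--

r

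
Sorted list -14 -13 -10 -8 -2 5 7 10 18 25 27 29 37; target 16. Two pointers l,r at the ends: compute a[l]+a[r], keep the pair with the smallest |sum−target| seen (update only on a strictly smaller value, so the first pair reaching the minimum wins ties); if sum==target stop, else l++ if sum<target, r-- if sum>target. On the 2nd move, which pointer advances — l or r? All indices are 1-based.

l=1 r=13: -14+37=23 d=7 *, r--
l=1 r=12: -14+29=15 d=1 *, l++

l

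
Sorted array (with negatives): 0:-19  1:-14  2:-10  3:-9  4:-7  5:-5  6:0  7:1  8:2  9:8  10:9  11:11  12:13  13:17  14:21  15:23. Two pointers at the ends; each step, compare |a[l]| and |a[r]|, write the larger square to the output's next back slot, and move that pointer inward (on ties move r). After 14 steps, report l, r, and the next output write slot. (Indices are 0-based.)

l=6, r=7, next write slot=1

[0,15] |-19|<=|23| out[15]=529 → r--
[0,14] |-19|<=|21| out[14]=441 → r--
[0,13] |-19|>|17| out[13]=361 → l++
[1,13] |-14|<=|17| out[12]=289 → r--
[1,12] |-14|>|13| out[11]=196 → l++
[2,12] |-10|<=|13| out[10]=169 → r--
[2,11] |-10|<=|11| out[9]=121 → r--
[2,10] |-10|>|9| out[8]=100 → l++
[3,10] |-9|<=|9| out[7]=81 → r--
[3,9] |-9|>|8| out[6]=81 → l++
[4,9] |-7|<=|8| out[5]=64 → r--
[4,8] |-7|>|2| out[4]=49 → l++
[5,8] |-5|>|2| out[3]=25 → l++
[6,8] |0|<=|2| out[2]=4 → r--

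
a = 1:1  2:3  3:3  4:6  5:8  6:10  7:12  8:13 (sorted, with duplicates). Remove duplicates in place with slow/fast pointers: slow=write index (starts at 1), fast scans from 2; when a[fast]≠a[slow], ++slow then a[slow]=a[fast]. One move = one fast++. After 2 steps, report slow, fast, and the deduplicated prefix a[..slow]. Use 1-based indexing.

slow=2, fast=4, prefix=[1, 3]

(s=1,f=2) a[fast]=3≠a[slow]=1 write a[2]=3 → slow++,fast++
(s=2,f=3) a[fast]=3=a[slow] dup → fast++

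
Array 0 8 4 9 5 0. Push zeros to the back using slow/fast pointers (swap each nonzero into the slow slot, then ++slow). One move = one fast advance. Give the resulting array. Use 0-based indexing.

[8, 4, 9, 5, 0, 0]

slow=0 fast=0: a[fast]=0, fast++
slow=0 fast=1: a[fast]=8≠0 swap→a[0]=8, slow++,fast++
slow=1 fast=2: a[fast]=4≠0 swap→a[1]=4, slow++,fast++
slow=2 fast=3: a[fast]=9≠0 swap→a[2]=9, slow++,fast++
slow=3 fast=4: a[fast]=5≠0 swap→a[3]=5, slow++,fast++
slow=4 fast=5: a[fast]=0, fast++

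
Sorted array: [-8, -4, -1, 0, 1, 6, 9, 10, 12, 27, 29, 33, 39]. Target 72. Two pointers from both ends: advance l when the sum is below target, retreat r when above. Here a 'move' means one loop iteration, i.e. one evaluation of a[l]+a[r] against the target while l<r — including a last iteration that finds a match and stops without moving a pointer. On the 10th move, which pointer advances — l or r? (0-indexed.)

l

l=0 r=12: -8+39=31 <72, l++
l=1 r=12: -4+39=35 <72, l++
l=2 r=12: -1+39=38 <72, l++
l=3 r=12: 0+39=39 <72, l++
l=4 r=12: 1+39=40 <72, l++
l=5 r=12: 6+39=45 <72, l++
l=6 r=12: 9+39=48 <72, l++
l=7 r=12: 10+39=49 <72, l++
l=8 r=12: 12+39=51 <72, l++
l=9 r=12: 27+39=66 <72, l++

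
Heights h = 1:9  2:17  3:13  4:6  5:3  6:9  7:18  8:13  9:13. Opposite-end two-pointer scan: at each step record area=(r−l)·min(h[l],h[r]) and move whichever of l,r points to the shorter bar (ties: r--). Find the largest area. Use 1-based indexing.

l=1 r=9: min(9,13)*8=72 best=72 *, l++
l=2 r=9: min(17,13)*7=91 best=91 *, r--
l=2 r=8: min(17,13)*6=78 best=91, r--
l=2 r=7: min(17,18)*5=85 best=91, l++
l=3 r=7: min(13,18)*4=52 best=91, l++
l=4 r=7: min(6,18)*3=18 best=91, l++
l=5 r=7: min(3,18)*2=6 best=91, l++
l=6 r=7: min(9,18)*1=9 best=91, l++

max area = 91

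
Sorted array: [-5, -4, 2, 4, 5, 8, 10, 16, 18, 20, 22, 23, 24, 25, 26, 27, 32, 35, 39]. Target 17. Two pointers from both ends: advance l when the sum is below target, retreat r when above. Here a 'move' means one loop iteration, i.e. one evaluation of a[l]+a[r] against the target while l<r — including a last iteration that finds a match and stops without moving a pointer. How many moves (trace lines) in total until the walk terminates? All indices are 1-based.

[1,19] -5+39=34 >17 → r--
[1,18] -5+35=30 >17 → r--
[1,17] -5+32=27 >17 → r--
[1,16] -5+27=22 >17 → r--
[1,15] -5+26=21 >17 → r--
[1,14] -5+25=20 >17 → r--
[1,13] -5+24=19 >17 → r--
[1,12] -5+23=18 >17 → r--
[1,11] -5+22=17 → found

9 moves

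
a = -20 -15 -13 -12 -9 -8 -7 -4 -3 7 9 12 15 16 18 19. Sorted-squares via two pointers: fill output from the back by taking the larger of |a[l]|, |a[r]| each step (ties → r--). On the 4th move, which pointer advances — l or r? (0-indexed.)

r

[0,15] |-20|>|19| out[15]=400 → l++
[1,15] |-15|<=|19| out[14]=361 → r--
[1,14] |-15|<=|18| out[13]=324 → r--
[1,13] |-15|<=|16| out[12]=256 → r--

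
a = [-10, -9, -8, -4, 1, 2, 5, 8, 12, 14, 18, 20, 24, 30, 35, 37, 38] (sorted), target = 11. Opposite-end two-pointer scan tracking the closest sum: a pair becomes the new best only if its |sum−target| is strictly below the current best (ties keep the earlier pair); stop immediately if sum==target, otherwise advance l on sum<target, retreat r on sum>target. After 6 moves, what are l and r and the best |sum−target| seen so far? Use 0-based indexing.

[0,16] -10+38=28 d=17 * → r--
[0,15] -10+37=27 d=16 * → r--
[0,14] -10+35=25 d=14 * → r--
[0,13] -10+30=20 d=9 * → r--
[0,12] -10+24=14 d=3 * → r--
[0,11] -10+20=10 d=1 * → l++

l=1, r=11, best |Δ|=1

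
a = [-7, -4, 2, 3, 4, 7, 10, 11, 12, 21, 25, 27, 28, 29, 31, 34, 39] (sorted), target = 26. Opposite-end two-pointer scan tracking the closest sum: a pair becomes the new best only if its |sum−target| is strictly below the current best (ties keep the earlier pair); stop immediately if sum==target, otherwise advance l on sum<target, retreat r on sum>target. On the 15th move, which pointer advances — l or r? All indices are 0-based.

l

[0,16] -7+39=32 d=6 * → r--
[0,15] -7+34=27 d=1 * → r--
[0,14] -7+31=24 d=2 → l++
[1,14] -4+31=27 d=1 → r--
[1,13] -4+29=25 d=1 → l++
[2,13] 2+29=31 d=5 → r--
[2,12] 2+28=30 d=4 → r--
[2,11] 2+27=29 d=3 → r--
[2,10] 2+25=27 d=1 → r--
[2,9] 2+21=23 d=3 → l++
[3,9] 3+21=24 d=2 → l++
[4,9] 4+21=25 d=1 → l++
[5,9] 7+21=28 d=2 → r--
[5,8] 7+12=19 d=7 → l++
[6,8] 10+12=22 d=4 → l++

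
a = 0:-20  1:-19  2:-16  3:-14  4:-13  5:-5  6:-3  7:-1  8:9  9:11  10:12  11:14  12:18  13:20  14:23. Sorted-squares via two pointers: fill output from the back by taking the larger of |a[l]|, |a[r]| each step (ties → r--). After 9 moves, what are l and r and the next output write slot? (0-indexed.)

l=0 r=14: |-20|<=|23| out[14]=529, r--
l=0 r=13: |-20|<=|20| out[13]=400, r--
l=0 r=12: |-20|>|18| out[12]=400, l++
l=1 r=12: |-19|>|18| out[11]=361, l++
l=2 r=12: |-16|<=|18| out[10]=324, r--
l=2 r=11: |-16|>|14| out[9]=256, l++
l=3 r=11: |-14|<=|14| out[8]=196, r--
l=3 r=10: |-14|>|12| out[7]=196, l++
l=4 r=10: |-13|>|12| out[6]=169, l++

l=5, r=10, next write slot=5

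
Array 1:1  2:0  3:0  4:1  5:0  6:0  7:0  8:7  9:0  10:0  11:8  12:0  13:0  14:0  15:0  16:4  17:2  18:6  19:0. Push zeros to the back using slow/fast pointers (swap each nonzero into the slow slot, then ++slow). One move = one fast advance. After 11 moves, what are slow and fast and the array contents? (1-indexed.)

slow=5, fast=12, a=[1, 1, 7, 8, 0, 0, 0, 0, 0, 0, 0, 0, 0, 0, 0, 4, 2, 6, 0]

(s=1,f=1) a[fast]=1≠0 swap→a[1]=1 → slow++,fast++
(s=2,f=2) a[fast]=0 → fast++
(s=2,f=3) a[fast]=0 → fast++
(s=2,f=4) a[fast]=1≠0 swap→a[2]=1 → slow++,fast++
(s=3,f=5) a[fast]=0 → fast++
(s=3,f=6) a[fast]=0 → fast++
(s=3,f=7) a[fast]=0 → fast++
(s=3,f=8) a[fast]=7≠0 swap→a[3]=7 → slow++,fast++
(s=4,f=9) a[fast]=0 → fast++
(s=4,f=10) a[fast]=0 → fast++
(s=4,f=11) a[fast]=8≠0 swap→a[4]=8 → slow++,fast++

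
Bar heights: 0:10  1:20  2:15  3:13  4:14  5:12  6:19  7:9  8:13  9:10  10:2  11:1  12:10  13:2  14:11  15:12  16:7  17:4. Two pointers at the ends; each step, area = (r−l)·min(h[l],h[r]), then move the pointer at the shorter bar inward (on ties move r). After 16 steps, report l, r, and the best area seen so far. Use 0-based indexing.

l=1, r=2, best area=168

l=0 r=17: min(10,4)*17=68 best=68 *, r--
l=0 r=16: min(10,7)*16=112 best=112 *, r--
l=0 r=15: min(10,12)*15=150 best=150 *, l++
l=1 r=15: min(20,12)*14=168 best=168 *, r--
l=1 r=14: min(20,11)*13=143 best=168, r--
l=1 r=13: min(20,2)*12=24 best=168, r--
l=1 r=12: min(20,10)*11=110 best=168, r--
l=1 r=11: min(20,1)*10=10 best=168, r--
l=1 r=10: min(20,2)*9=18 best=168, r--
l=1 r=9: min(20,10)*8=80 best=168, r--
l=1 r=8: min(20,13)*7=91 best=168, r--
l=1 r=7: min(20,9)*6=54 best=168, r--
l=1 r=6: min(20,19)*5=95 best=168, r--
l=1 r=5: min(20,12)*4=48 best=168, r--
l=1 r=4: min(20,14)*3=42 best=168, r--
l=1 r=3: min(20,13)*2=26 best=168, r--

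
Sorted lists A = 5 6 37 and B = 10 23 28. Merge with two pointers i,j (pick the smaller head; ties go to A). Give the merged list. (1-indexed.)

[5, 6, 10, 23, 28, 37]

i=1 j=1: A[i]=5<=B[j]=10 take 5, i++
i=2 j=1: A[i]=6<=B[j]=10 take 6, i++
i=3 j=1: A[i]=37>B[j]=10 take 10, j++
i=3 j=2: A[i]=37>B[j]=23 take 23, j++
i=3 j=3: A[i]=37>B[j]=28 take 28, j++
i=3 j=4: B done, take A[i]=37, i++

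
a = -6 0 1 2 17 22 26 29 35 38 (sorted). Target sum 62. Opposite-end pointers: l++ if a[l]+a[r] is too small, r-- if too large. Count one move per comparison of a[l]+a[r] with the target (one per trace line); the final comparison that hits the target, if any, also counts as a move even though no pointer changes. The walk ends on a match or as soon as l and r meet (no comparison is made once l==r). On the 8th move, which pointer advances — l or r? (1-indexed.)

[1,10] -6+38=32 <62 → l++
[2,10] 0+38=38 <62 → l++
[3,10] 1+38=39 <62 → l++
[4,10] 2+38=40 <62 → l++
[5,10] 17+38=55 <62 → l++
[6,10] 22+38=60 <62 → l++
[7,10] 26+38=64 >62 → r--
[7,9] 26+35=61 <62 → l++

l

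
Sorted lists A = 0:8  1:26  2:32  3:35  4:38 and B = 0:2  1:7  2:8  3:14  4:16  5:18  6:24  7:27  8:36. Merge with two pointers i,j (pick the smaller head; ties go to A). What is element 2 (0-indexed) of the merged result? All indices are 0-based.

merged[2] = 8

[i=0,j=0] A[i]=8>B[j]=2 take 2 → j++
[i=0,j=1] A[i]=8>B[j]=7 take 7 → j++
[i=0,j=2] A[i]=8<=B[j]=8 take 8 → i++
[i=1,j=2] A[i]=26>B[j]=8 take 8 → j++
[i=1,j=3] A[i]=26>B[j]=14 take 14 → j++
[i=1,j=4] A[i]=26>B[j]=16 take 16 → j++
[i=1,j=5] A[i]=26>B[j]=18 take 18 → j++
[i=1,j=6] A[i]=26>B[j]=24 take 24 → j++
[i=1,j=7] A[i]=26<=B[j]=27 take 26 → i++
[i=2,j=7] A[i]=32>B[j]=27 take 27 → j++
[i=2,j=8] A[i]=32<=B[j]=36 take 32 → i++
[i=3,j=8] A[i]=35<=B[j]=36 take 35 → i++
[i=4,j=8] A[i]=38>B[j]=36 take 36 → j++
[i=4,j=9] B done, take A[i]=38 → i++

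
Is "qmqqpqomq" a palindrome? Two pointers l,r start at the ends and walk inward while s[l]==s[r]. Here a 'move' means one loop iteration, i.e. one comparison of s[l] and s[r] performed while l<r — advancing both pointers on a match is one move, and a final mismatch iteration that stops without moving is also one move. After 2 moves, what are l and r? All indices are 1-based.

[1,9] 'q'=='q' → l++,r--
[2,8] 'm'=='m' → l++,r--

l=3, r=7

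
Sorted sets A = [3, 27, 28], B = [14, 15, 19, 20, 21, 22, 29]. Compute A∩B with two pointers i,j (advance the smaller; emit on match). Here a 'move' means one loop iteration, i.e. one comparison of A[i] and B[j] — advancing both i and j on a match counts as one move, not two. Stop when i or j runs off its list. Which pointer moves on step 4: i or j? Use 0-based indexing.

j

i=0 j=0: 3<14, i++
i=1 j=0: 27>14, j++
i=1 j=1: 27>15, j++
i=1 j=2: 27>19, j++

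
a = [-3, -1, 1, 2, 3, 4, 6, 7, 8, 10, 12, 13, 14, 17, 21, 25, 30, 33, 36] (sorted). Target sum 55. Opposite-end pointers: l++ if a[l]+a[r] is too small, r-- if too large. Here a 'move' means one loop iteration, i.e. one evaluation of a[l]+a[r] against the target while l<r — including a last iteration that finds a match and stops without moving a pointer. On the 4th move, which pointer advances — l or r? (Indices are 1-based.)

[1,19] -3+36=33 <55 → l++
[2,19] -1+36=35 <55 → l++
[3,19] 1+36=37 <55 → l++
[4,19] 2+36=38 <55 → l++

l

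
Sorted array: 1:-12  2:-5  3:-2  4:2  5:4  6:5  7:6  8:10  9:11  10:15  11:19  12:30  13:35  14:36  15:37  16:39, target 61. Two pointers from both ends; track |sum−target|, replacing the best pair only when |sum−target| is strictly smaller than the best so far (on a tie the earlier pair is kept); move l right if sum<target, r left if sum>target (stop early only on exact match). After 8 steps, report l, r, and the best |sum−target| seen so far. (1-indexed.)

[1,16] -12+39=27 d=34 * → l++
[2,16] -5+39=34 d=27 * → l++
[3,16] -2+39=37 d=24 * → l++
[4,16] 2+39=41 d=20 * → l++
[5,16] 4+39=43 d=18 * → l++
[6,16] 5+39=44 d=17 * → l++
[7,16] 6+39=45 d=16 * → l++
[8,16] 10+39=49 d=12 * → l++

l=9, r=16, best |Δ|=12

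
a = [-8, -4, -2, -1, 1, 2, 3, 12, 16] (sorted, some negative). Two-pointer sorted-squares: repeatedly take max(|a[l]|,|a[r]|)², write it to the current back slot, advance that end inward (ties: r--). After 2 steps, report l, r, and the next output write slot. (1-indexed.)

l=1, r=7, next write slot=7

l=1 r=9: |-8|<=|16| out[9]=256, r--
l=1 r=8: |-8|<=|12| out[8]=144, r--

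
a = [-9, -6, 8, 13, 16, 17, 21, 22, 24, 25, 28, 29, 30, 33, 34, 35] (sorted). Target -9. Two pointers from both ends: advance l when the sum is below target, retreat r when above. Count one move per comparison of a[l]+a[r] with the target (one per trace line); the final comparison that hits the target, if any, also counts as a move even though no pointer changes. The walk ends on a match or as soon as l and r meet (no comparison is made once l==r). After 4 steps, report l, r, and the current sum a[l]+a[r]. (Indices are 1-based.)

l=1, r=12, sum=20

l=1 r=16: -9+35=26 >-9, r--
l=1 r=15: -9+34=25 >-9, r--
l=1 r=14: -9+33=24 >-9, r--
l=1 r=13: -9+30=21 >-9, r--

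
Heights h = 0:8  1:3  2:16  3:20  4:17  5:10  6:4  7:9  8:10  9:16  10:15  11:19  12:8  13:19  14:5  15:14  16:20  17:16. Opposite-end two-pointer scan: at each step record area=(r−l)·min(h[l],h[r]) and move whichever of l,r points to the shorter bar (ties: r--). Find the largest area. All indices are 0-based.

max area = 260

[0,17] min(8,16)*17=136 best=136 * → l++
[1,17] min(3,16)*16=48 best=136 → l++
[2,17] min(16,16)*15=240 best=240 * → r--
[2,16] min(16,20)*14=224 best=240 → l++
[3,16] min(20,20)*13=260 best=260 * → r--
[3,15] min(20,14)*12=168 best=260 → r--
[3,14] min(20,5)*11=55 best=260 → r--
[3,13] min(20,19)*10=190 best=260 → r--
[3,12] min(20,8)*9=72 best=260 → r--
[3,11] min(20,19)*8=152 best=260 → r--
[3,10] min(20,15)*7=105 best=260 → r--
[3,9] min(20,16)*6=96 best=260 → r--
[3,8] min(20,10)*5=50 best=260 → r--
[3,7] min(20,9)*4=36 best=260 → r--
[3,6] min(20,4)*3=12 best=260 → r--
[3,5] min(20,10)*2=20 best=260 → r--
[3,4] min(20,17)*1=17 best=260 → r--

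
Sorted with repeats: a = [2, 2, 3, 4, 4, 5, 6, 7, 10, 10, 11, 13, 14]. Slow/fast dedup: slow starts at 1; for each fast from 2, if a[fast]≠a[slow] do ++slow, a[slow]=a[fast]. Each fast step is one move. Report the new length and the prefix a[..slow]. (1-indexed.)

length 10; prefix = [2, 3, 4, 5, 6, 7, 10, 11, 13, 14]

(s=1,f=2) a[fast]=2=a[slow] dup → fast++
(s=1,f=3) a[fast]=3≠a[slow]=2 write a[2]=3 → slow++,fast++
(s=2,f=4) a[fast]=4≠a[slow]=3 write a[3]=4 → slow++,fast++
(s=3,f=5) a[fast]=4=a[slow] dup → fast++
(s=3,f=6) a[fast]=5≠a[slow]=4 write a[4]=5 → slow++,fast++
(s=4,f=7) a[fast]=6≠a[slow]=5 write a[5]=6 → slow++,fast++
(s=5,f=8) a[fast]=7≠a[slow]=6 write a[6]=7 → slow++,fast++
(s=6,f=9) a[fast]=10≠a[slow]=7 write a[7]=10 → slow++,fast++
(s=7,f=10) a[fast]=10=a[slow] dup → fast++
(s=7,f=11) a[fast]=11≠a[slow]=10 write a[8]=11 → slow++,fast++
(s=8,f=12) a[fast]=13≠a[slow]=11 write a[9]=13 → slow++,fast++
(s=9,f=13) a[fast]=14≠a[slow]=13 write a[10]=14 → slow++,fast++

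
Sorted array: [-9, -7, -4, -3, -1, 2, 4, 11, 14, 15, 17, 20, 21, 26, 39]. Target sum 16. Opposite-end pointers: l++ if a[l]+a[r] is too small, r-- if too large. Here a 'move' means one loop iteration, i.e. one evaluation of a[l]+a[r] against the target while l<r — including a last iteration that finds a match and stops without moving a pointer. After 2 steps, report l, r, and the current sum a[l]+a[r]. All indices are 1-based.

l=1, r=13, sum=12

l=1 r=15: -9+39=30 >16, r--
l=1 r=14: -9+26=17 >16, r--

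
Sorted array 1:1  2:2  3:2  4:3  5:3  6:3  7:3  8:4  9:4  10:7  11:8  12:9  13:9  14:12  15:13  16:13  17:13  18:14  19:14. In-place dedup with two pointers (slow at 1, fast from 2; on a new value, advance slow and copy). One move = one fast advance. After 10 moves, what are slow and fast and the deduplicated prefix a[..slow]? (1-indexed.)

slow=1 fast=2: a[fast]=2≠a[slow]=1 write a[2]=2, slow++,fast++
slow=2 fast=3: a[fast]=2=a[slow] dup, fast++
slow=2 fast=4: a[fast]=3≠a[slow]=2 write a[3]=3, slow++,fast++
slow=3 fast=5: a[fast]=3=a[slow] dup, fast++
slow=3 fast=6: a[fast]=3=a[slow] dup, fast++
slow=3 fast=7: a[fast]=3=a[slow] dup, fast++
slow=3 fast=8: a[fast]=4≠a[slow]=3 write a[4]=4, slow++,fast++
slow=4 fast=9: a[fast]=4=a[slow] dup, fast++
slow=4 fast=10: a[fast]=7≠a[slow]=4 write a[5]=7, slow++,fast++
slow=5 fast=11: a[fast]=8≠a[slow]=7 write a[6]=8, slow++,fast++

slow=6, fast=12, prefix=[1, 2, 3, 4, 7, 8]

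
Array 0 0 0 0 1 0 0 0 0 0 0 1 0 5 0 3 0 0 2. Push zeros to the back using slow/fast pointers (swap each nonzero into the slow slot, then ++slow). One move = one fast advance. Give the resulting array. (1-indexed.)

[1, 1, 5, 3, 2, 0, 0, 0, 0, 0, 0, 0, 0, 0, 0, 0, 0, 0, 0]

slow=1 fast=1: a[fast]=0, fast++
slow=1 fast=2: a[fast]=0, fast++
slow=1 fast=3: a[fast]=0, fast++
slow=1 fast=4: a[fast]=0, fast++
slow=1 fast=5: a[fast]=1≠0 swap→a[1]=1, slow++,fast++
slow=2 fast=6: a[fast]=0, fast++
slow=2 fast=7: a[fast]=0, fast++
slow=2 fast=8: a[fast]=0, fast++
slow=2 fast=9: a[fast]=0, fast++
slow=2 fast=10: a[fast]=0, fast++
slow=2 fast=11: a[fast]=0, fast++
slow=2 fast=12: a[fast]=1≠0 swap→a[2]=1, slow++,fast++
slow=3 fast=13: a[fast]=0, fast++
slow=3 fast=14: a[fast]=5≠0 swap→a[3]=5, slow++,fast++
slow=4 fast=15: a[fast]=0, fast++
slow=4 fast=16: a[fast]=3≠0 swap→a[4]=3, slow++,fast++
slow=5 fast=17: a[fast]=0, fast++
slow=5 fast=18: a[fast]=0, fast++
slow=5 fast=19: a[fast]=2≠0 swap→a[5]=2, slow++,fast++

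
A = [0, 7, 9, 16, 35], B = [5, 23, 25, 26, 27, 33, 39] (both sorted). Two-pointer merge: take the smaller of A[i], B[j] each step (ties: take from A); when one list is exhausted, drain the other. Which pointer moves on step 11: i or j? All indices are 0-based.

[i=0,j=0] A[i]=0<=B[j]=5 take 0 → i++
[i=1,j=0] A[i]=7>B[j]=5 take 5 → j++
[i=1,j=1] A[i]=7<=B[j]=23 take 7 → i++
[i=2,j=1] A[i]=9<=B[j]=23 take 9 → i++
[i=3,j=1] A[i]=16<=B[j]=23 take 16 → i++
[i=4,j=1] A[i]=35>B[j]=23 take 23 → j++
[i=4,j=2] A[i]=35>B[j]=25 take 25 → j++
[i=4,j=3] A[i]=35>B[j]=26 take 26 → j++
[i=4,j=4] A[i]=35>B[j]=27 take 27 → j++
[i=4,j=5] A[i]=35>B[j]=33 take 33 → j++
[i=4,j=6] A[i]=35<=B[j]=39 take 35 → i++

i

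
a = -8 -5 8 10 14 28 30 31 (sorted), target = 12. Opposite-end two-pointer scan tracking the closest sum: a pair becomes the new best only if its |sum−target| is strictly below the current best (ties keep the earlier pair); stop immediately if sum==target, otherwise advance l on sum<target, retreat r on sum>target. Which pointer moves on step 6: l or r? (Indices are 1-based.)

r

l=1 r=8: -8+31=23 d=11 *, r--
l=1 r=7: -8+30=22 d=10 *, r--
l=1 r=6: -8+28=20 d=8 *, r--
l=1 r=5: -8+14=6 d=6 *, l++
l=2 r=5: -5+14=9 d=3 *, l++
l=3 r=5: 8+14=22 d=10, r--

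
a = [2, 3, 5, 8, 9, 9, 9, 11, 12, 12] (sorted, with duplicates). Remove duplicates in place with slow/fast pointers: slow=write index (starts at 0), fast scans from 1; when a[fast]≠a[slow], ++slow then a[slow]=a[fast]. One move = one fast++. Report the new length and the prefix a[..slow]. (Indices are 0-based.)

length 7; prefix = [2, 3, 5, 8, 9, 11, 12]

(s=0,f=1) a[fast]=3≠a[slow]=2 write a[1]=3 → slow++,fast++
(s=1,f=2) a[fast]=5≠a[slow]=3 write a[2]=5 → slow++,fast++
(s=2,f=3) a[fast]=8≠a[slow]=5 write a[3]=8 → slow++,fast++
(s=3,f=4) a[fast]=9≠a[slow]=8 write a[4]=9 → slow++,fast++
(s=4,f=5) a[fast]=9=a[slow] dup → fast++
(s=4,f=6) a[fast]=9=a[slow] dup → fast++
(s=4,f=7) a[fast]=11≠a[slow]=9 write a[5]=11 → slow++,fast++
(s=5,f=8) a[fast]=12≠a[slow]=11 write a[6]=12 → slow++,fast++
(s=6,f=9) a[fast]=12=a[slow] dup → fast++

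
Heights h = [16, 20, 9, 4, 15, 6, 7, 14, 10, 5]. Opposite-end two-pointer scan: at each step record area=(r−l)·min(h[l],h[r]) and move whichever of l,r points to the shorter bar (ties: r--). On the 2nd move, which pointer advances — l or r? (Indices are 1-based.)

l=1 r=10: min(16,5)*9=45 best=45 *, r--
l=1 r=9: min(16,10)*8=80 best=80 *, r--

r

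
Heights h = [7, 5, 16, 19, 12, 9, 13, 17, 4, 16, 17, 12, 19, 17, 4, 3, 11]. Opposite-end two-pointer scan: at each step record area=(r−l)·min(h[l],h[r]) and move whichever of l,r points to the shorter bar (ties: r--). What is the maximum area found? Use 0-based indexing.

l=0 r=16: min(7,11)*16=112 best=112 *, l++
l=1 r=16: min(5,11)*15=75 best=112, l++
l=2 r=16: min(16,11)*14=154 best=154 *, r--
l=2 r=15: min(16,3)*13=39 best=154, r--
l=2 r=14: min(16,4)*12=48 best=154, r--
l=2 r=13: min(16,17)*11=176 best=176 *, l++
l=3 r=13: min(19,17)*10=170 best=176, r--
l=3 r=12: min(19,19)*9=171 best=176, r--
l=3 r=11: min(19,12)*8=96 best=176, r--
l=3 r=10: min(19,17)*7=119 best=176, r--
l=3 r=9: min(19,16)*6=96 best=176, r--
l=3 r=8: min(19,4)*5=20 best=176, r--
l=3 r=7: min(19,17)*4=68 best=176, r--
l=3 r=6: min(19,13)*3=39 best=176, r--
l=3 r=5: min(19,9)*2=18 best=176, r--
l=3 r=4: min(19,12)*1=12 best=176, r--

max area = 176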